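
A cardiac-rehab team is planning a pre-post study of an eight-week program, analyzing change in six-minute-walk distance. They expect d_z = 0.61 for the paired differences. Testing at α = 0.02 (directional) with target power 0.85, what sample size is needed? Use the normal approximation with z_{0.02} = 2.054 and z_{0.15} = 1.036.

n = 26 pairs

For a paired (one-sample on differences) test: n = ((z_{α} + z_β) / d)².
z_{α} + z_β = 2.054 + 1.036 = 3.090.
n = (3.090 / 0.61)² = 5.066² = 25.66.
Round up.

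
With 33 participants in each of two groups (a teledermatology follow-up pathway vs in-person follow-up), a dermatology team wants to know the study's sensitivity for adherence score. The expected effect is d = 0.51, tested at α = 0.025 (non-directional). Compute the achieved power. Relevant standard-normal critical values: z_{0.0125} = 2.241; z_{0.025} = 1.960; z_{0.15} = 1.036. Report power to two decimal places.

For two equal groups, power = Φ(d·√(n/2) − z_{α/2}).
d·√(n/2) = 0.51 × √(33/2) = 0.51 × 4.062 = 2.072.
z_β = 2.072 − 2.241 = -0.169.
Power = Φ(-0.169) = 0.433.

power ≈ 0.43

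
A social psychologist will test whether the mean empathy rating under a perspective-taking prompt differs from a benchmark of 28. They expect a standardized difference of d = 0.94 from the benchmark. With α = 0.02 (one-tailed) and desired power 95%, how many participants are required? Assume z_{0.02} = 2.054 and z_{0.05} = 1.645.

For a one-sample test: n = ((z_{α} + z_β) / d)².
z_{α} + z_β = 2.054 + 1.645 = 3.699.
n = (3.699 / 0.94)² = 3.935² = 15.49.
Round up.

n = 16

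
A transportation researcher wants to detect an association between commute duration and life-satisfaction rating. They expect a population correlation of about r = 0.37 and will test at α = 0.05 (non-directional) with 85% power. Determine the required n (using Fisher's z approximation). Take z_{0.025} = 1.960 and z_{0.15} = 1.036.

n = 63

Fisher's z: C = ½·ln((1+r)/(1−r)) = ½·ln(2.1746) = 0.3884.
n = ((z_{α/2} + z_β)/C)² + 3.
(1.960 + 1.036) / 0.3884 = 2.996 / 0.3884 = 7.714.
n = 7.714² + 3 = 59.50 + 3 = 62.5.
Round up.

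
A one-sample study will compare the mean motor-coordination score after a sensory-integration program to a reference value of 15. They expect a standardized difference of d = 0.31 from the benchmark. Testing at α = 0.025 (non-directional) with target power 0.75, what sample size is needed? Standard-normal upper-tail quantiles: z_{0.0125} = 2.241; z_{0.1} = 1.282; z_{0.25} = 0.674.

For a one-sample test: n = ((z_{α/2} + z_β) / d)².
z_{α/2} + z_β = 2.241 + 0.674 = 2.915.
n = (2.915 / 0.31)² = 9.403² = 88.42.
Round up.

n = 89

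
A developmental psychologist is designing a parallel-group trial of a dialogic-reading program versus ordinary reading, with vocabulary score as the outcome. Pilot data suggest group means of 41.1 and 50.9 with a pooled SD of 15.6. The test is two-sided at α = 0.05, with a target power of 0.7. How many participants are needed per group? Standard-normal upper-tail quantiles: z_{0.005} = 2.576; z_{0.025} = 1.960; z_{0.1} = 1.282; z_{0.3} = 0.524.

n = 32 per group

Cohen's d = |M₁ − M₂| / SD_pooled = |41.1 − 50.9| / 15.6 = 9.8 / 15.6 = 0.628.
For two independent groups with equal n: n = 2·((z_{α/2} + z_β) / d)².
z_{α/2} + z_β = 1.960 + 0.524 = 2.484.
n = 2 × (2.484 / 0.628)² = 2 × 3.955² = 2 × 15.65 = 31.3.
Round up to the next whole participant.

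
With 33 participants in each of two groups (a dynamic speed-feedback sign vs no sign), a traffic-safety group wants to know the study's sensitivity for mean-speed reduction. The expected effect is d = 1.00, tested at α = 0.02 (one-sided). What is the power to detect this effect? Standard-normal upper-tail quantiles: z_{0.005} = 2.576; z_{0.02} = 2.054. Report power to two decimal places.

For two equal groups, power = Φ(d·√(n/2) − z_{α}).
d·√(n/2) = 1.00 × √(33/2) = 1.00 × 4.062 = 4.062.
z_β = 4.062 − 2.054 = 2.008.
Power = Φ(2.008) = 0.978.

power ≈ 0.98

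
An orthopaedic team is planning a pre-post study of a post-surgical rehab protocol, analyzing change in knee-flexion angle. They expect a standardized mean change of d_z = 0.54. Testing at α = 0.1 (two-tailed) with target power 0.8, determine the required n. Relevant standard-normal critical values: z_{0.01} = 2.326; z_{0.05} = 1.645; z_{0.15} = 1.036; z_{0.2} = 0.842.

n = 22 pairs

For a paired (one-sample on differences) test: n = ((z_{α/2} + z_β) / d)².
z_{α/2} + z_β = 1.645 + 0.842 = 2.487.
n = (2.487 / 0.54)² = 4.606² = 21.21.
Round up.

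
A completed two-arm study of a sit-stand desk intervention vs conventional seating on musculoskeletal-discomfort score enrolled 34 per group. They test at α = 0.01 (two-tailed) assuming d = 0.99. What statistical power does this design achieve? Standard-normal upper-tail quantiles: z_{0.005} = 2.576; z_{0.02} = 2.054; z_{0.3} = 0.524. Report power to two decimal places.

power ≈ 0.93

For two equal groups, power = Φ(d·√(n/2) − z_{α/2}).
d·√(n/2) = 0.99 × √(34/2) = 0.99 × 4.123 = 4.082.
z_β = 4.082 − 2.576 = 1.506.
Power = Φ(1.506) = 0.934.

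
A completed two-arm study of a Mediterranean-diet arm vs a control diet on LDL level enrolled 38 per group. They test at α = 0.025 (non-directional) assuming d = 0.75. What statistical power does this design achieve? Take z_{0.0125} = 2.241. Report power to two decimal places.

For two equal groups, power = Φ(d·√(n/2) − z_{α/2}).
d·√(n/2) = 0.75 × √(38/2) = 0.75 × 4.359 = 3.269.
z_β = 3.269 − 2.241 = 1.028.
Power = Φ(1.028) = 0.848.

power ≈ 0.85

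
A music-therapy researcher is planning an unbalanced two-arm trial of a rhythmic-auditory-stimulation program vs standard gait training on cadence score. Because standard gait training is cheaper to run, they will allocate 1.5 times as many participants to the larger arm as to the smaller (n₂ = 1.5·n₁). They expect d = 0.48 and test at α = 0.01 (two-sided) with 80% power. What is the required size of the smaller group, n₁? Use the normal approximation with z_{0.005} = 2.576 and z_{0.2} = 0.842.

With allocation ratio k = n₂/n₁ = 1.5, Var(x̄₁−x̄₂) = σ²(1/n₁ + 1/(k·n₁)) = σ²·(k+1)/(k·n₁).
So n₁ = (1 + 1/k)·((z_{α/2} + z_β)/d)² = 1.667 × (3.418/0.48)².
n₁ = 1.667 × 50.71 = 84.5.
Round up: n₁ = 85, giving n₂ = ⌈1.5 × 85⌉ = ⌈127.5⌉ = 128.

n₁ = 85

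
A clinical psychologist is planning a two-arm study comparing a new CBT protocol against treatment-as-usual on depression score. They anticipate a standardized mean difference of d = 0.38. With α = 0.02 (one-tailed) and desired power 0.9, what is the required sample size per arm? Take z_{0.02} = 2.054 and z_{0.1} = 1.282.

n = 155 per group

For two independent groups with equal n: n = 2·((z_{α} + z_β) / d)².
z_{α} + z_β = 2.054 + 1.282 = 3.336.
n = 2 × (3.336 / 0.38)² = 2 × 8.779² = 2 × 77.07 = 154.1.
Round up to the next whole participant.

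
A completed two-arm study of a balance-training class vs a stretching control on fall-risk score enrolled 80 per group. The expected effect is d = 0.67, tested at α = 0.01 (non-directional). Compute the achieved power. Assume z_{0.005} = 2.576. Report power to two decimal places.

For two equal groups, power = Φ(d·√(n/2) − z_{α/2}).
d·√(n/2) = 0.67 × √(80/2) = 0.67 × 6.325 = 4.237.
z_β = 4.237 − 2.576 = 1.661.
Power = Φ(1.661) = 0.952.

power ≈ 0.95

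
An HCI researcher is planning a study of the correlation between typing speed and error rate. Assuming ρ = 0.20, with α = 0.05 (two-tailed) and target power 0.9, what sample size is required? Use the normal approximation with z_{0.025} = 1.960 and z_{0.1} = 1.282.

Fisher's z: C = ½·ln((1+r)/(1−r)) = ½·ln(1.5000) = 0.2027.
n = ((z_{α/2} + z_β)/C)² + 3.
(1.960 + 1.282) / 0.2027 = 3.242 / 0.2027 = 15.994.
n = 15.994² + 3 = 255.81 + 3 = 258.8.
Round up.

n = 259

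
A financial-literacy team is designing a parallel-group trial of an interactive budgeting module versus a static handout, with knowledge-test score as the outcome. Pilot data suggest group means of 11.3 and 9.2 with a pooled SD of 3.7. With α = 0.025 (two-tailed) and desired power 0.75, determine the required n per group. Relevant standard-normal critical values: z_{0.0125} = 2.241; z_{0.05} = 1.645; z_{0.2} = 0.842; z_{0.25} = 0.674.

n = 53 per group

Cohen's d = |M₁ − M₂| / SD_pooled = |11.3 − 9.2| / 3.7 = 2.1 / 3.7 = 0.568.
For two independent groups with equal n: n = 2·((z_{α/2} + z_β) / d)².
z_{α/2} + z_β = 2.241 + 0.674 = 2.915.
n = 2 × (2.915 / 0.568)² = 2 × 5.132² = 2 × 26.34 = 52.7.
Round up to the next whole participant.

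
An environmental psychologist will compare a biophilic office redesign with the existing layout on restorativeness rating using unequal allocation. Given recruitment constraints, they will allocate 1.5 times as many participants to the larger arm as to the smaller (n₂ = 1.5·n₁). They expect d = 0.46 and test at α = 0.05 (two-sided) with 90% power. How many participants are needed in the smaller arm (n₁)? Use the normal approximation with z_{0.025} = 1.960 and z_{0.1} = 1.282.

n₁ = 83

With allocation ratio k = n₂/n₁ = 1.5, Var(x̄₁−x̄₂) = σ²(1/n₁ + 1/(k·n₁)) = σ²·(k+1)/(k·n₁).
So n₁ = (1 + 1/k)·((z_{α/2} + z_β)/d)² = 1.667 × (3.242/0.46)².
n₁ = 1.667 × 49.67 = 82.8.
Round up: n₁ = 83, giving n₂ = ⌈1.5 × 83⌉ = ⌈124.5⌉ = 125.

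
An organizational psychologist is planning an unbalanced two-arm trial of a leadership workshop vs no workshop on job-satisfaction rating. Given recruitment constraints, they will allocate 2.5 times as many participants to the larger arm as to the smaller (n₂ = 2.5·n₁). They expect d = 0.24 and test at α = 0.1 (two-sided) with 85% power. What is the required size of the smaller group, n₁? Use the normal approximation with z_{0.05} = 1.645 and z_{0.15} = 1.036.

n₁ = 175

With allocation ratio k = n₂/n₁ = 2.5, Var(x̄₁−x̄₂) = σ²(1/n₁ + 1/(k·n₁)) = σ²·(k+1)/(k·n₁).
So n₁ = (1 + 1/k)·((z_{α/2} + z_β)/d)² = 1.400 × (2.681/0.24)².
n₁ = 1.400 × 124.79 = 174.7.
Round up: n₁ = 175, giving n₂ = ⌈2.5 × 175⌉ = ⌈437.5⌉ = 438.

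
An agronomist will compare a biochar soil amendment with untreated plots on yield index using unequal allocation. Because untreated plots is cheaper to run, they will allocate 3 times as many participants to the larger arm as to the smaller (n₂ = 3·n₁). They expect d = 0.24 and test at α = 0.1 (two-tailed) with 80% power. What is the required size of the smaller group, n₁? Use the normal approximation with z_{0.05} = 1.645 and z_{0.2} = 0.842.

n₁ = 144

With allocation ratio k = n₂/n₁ = 3, Var(x̄₁−x̄₂) = σ²(1/n₁ + 1/(k·n₁)) = σ²·(k+1)/(k·n₁).
So n₁ = (1 + 1/k)·((z_{α/2} + z_β)/d)² = 1.333 × (2.487/0.24)².
n₁ = 1.333 × 107.38 = 143.2.
Round up: n₁ = 144, giving n₂ = 3 × 144 = 432.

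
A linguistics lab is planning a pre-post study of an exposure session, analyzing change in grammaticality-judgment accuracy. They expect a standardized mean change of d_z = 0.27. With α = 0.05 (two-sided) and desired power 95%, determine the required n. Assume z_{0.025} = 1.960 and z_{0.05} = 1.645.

For a paired (one-sample on differences) test: n = ((z_{α/2} + z_β) / d)².
z_{α/2} + z_β = 1.960 + 1.645 = 3.605.
n = (3.605 / 0.27)² = 13.352² = 178.27.
Round up.

n = 179 pairs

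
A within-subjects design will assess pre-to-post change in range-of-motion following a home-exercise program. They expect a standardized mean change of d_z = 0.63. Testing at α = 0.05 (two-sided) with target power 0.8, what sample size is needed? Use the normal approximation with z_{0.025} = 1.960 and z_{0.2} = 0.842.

For a paired (one-sample on differences) test: n = ((z_{α/2} + z_β) / d)².
z_{α/2} + z_β = 1.960 + 0.842 = 2.802.
n = (2.802 / 0.63)² = 4.448² = 19.78.
Round up.

n = 20 pairs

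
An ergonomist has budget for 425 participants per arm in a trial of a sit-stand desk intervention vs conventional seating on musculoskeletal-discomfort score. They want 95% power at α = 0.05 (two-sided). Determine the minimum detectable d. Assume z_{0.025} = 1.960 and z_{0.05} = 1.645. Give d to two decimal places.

d_min ≈ 0.25

For two independent groups of n = 425 each: d_min = (z_{α/2} + z_β)·√(2/n).
z-sum = 1.960 + 1.645 = 3.605.
d_min = 3.605 × √(2/425) = 3.605 × 0.0686 = 0.247.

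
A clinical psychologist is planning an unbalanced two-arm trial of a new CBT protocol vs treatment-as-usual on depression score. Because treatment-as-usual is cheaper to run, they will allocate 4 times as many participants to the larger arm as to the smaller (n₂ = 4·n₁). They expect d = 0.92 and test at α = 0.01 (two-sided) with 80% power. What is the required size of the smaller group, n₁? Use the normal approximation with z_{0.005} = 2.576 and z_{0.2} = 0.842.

With allocation ratio k = n₂/n₁ = 4, Var(x̄₁−x̄₂) = σ²(1/n₁ + 1/(k·n₁)) = σ²·(k+1)/(k·n₁).
So n₁ = (1 + 1/k)·((z_{α/2} + z_β)/d)² = 1.250 × (3.418/0.92)².
n₁ = 1.250 × 13.80 = 17.3.
Round up: n₁ = 18, giving n₂ = 4 × 18 = 72.

n₁ = 18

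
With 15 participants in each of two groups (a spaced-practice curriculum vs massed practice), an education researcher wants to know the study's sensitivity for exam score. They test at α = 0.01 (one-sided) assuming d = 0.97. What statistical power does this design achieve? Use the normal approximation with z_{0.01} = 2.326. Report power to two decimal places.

power ≈ 0.63

For two equal groups, power = Φ(d·√(n/2) − z_{α}).
d·√(n/2) = 0.97 × √(15/2) = 0.97 × 2.739 = 2.656.
z_β = 2.656 − 2.326 = 0.330.
Power = Φ(0.330) = 0.629.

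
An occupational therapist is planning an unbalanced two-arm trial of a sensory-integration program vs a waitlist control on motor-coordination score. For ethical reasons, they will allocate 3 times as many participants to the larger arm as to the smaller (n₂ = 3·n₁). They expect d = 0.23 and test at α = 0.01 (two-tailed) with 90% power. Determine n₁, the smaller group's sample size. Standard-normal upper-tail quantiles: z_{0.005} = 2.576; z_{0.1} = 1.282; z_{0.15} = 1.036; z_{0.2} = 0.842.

n₁ = 376

With allocation ratio k = n₂/n₁ = 3, Var(x̄₁−x̄₂) = σ²(1/n₁ + 1/(k·n₁)) = σ²·(k+1)/(k·n₁).
So n₁ = (1 + 1/k)·((z_{α/2} + z_β)/d)² = 1.333 × (3.858/0.23)².
n₁ = 1.333 × 281.36 = 375.2.
Round up: n₁ = 376, giving n₂ = 3 × 376 = 1128.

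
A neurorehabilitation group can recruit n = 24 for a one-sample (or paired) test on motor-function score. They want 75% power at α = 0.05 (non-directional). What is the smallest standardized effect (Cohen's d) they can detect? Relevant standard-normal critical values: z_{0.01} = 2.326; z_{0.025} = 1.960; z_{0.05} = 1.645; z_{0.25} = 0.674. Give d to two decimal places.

d_min ≈ 0.54

For a single sample (or paired design) of n = 24: d_min = (z_{α/2} + z_β)/√n.
z-sum = 1.960 + 0.674 = 2.634.
d_min = 2.634 / √24 = 2.634 / 4.899 = 0.538.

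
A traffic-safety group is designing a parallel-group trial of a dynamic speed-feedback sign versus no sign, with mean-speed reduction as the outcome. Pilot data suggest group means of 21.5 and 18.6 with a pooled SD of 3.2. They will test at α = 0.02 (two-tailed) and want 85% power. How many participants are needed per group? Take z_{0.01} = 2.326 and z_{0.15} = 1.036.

Cohen's d = |M₁ − M₂| / SD_pooled = |21.5 − 18.6| / 3.2 = 2.9 / 3.2 = 0.906.
For two independent groups with equal n: n = 2·((z_{α/2} + z_β) / d)².
z_{α/2} + z_β = 2.326 + 1.036 = 3.362.
n = 2 × (3.362 / 0.906)² = 2 × 3.711² = 2 × 13.77 = 27.5.
Round up to the next whole participant.

n = 28 per group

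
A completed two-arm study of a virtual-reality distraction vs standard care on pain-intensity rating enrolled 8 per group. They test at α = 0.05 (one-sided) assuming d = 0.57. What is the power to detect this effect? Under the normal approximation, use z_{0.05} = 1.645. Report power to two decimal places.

power ≈ 0.31

For two equal groups, power = Φ(d·√(n/2) − z_{α}).
d·√(n/2) = 0.57 × √(8/2) = 0.57 × 2.000 = 1.140.
z_β = 1.140 − 1.645 = -0.505.
Power = Φ(-0.505) = 0.307.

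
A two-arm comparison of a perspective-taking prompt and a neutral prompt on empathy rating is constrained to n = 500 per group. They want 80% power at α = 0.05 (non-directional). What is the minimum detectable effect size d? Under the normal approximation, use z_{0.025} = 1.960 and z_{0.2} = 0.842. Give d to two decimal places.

d_min ≈ 0.18

For two independent groups of n = 500 each: d_min = (z_{α/2} + z_β)·√(2/n).
z-sum = 1.960 + 0.842 = 2.802.
d_min = 2.802 × √(2/500) = 2.802 × 0.0632 = 0.177.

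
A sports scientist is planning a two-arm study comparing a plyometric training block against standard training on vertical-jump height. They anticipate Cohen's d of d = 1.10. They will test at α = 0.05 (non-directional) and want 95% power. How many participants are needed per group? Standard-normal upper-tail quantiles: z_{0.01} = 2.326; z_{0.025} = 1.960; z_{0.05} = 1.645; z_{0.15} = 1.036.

n = 22 per group

For two independent groups with equal n: n = 2·((z_{α/2} + z_β) / d)².
z_{α/2} + z_β = 1.960 + 1.645 = 3.605.
n = 2 × (3.605 / 1.10)² = 2 × 3.277² = 2 × 10.74 = 21.5.
Round up to the next whole participant.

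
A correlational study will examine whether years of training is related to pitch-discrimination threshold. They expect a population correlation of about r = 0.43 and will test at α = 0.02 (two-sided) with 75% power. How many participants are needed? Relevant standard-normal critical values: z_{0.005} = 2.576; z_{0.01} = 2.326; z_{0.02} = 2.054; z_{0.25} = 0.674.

Fisher's z: C = ½·ln((1+r)/(1−r)) = ½·ln(2.5088) = 0.4599.
n = ((z_{α/2} + z_β)/C)² + 3.
(2.326 + 0.674) / 0.4599 = 3.000 / 0.4599 = 6.523.
n = 6.523² + 3 = 42.55 + 3 = 45.6.
Round up.

n = 46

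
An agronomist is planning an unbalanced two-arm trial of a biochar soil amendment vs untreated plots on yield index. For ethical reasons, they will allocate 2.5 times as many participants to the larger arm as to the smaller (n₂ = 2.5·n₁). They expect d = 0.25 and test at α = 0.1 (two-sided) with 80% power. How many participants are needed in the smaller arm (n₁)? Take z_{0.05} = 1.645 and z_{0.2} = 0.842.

With allocation ratio k = n₂/n₁ = 2.5, Var(x̄₁−x̄₂) = σ²(1/n₁ + 1/(k·n₁)) = σ²·(k+1)/(k·n₁).
So n₁ = (1 + 1/k)·((z_{α/2} + z_β)/d)² = 1.400 × (2.487/0.25)².
n₁ = 1.400 × 98.96 = 138.5.
Round up: n₁ = 139, giving n₂ = ⌈2.5 × 139⌉ = ⌈347.5⌉ = 348.

n₁ = 139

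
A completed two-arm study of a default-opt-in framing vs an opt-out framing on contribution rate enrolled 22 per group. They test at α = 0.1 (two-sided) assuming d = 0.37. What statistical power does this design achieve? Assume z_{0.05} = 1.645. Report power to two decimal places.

power ≈ 0.34

For two equal groups, power = Φ(d·√(n/2) − z_{α/2}).
d·√(n/2) = 0.37 × √(22/2) = 0.37 × 3.317 = 1.227.
z_β = 1.227 − 1.645 = -0.418.
Power = Φ(-0.418) = 0.338.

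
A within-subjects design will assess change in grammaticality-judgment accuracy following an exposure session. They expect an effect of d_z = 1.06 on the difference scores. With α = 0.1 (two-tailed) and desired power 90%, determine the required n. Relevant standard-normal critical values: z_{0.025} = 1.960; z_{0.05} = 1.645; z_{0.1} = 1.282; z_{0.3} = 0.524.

For a paired (one-sample on differences) test: n = ((z_{α/2} + z_β) / d)².
z_{α/2} + z_β = 1.645 + 1.282 = 2.927.
n = (2.927 / 1.06)² = 2.761² = 7.62.
Round up.

n = 8 pairs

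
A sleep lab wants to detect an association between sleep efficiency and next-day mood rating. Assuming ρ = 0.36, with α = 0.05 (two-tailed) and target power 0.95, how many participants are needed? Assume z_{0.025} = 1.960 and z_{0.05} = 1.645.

Fisher's z: C = ½·ln((1+r)/(1−r)) = ½·ln(2.1250) = 0.3769.
n = ((z_{α/2} + z_β)/C)² + 3.
(1.960 + 1.645) / 0.3769 = 3.605 / 0.3769 = 9.565.
n = 9.565² + 3 = 91.49 + 3 = 94.5.
Round up.

n = 95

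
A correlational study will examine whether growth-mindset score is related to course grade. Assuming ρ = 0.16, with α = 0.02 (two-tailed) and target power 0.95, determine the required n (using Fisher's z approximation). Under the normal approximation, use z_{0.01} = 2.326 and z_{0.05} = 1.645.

n = 609

Fisher's z: C = ½·ln((1+r)/(1−r)) = ½·ln(1.3810) = 0.1614.
n = ((z_{α/2} + z_β)/C)² + 3.
(2.326 + 1.645) / 0.1614 = 3.971 / 0.1614 = 24.603.
n = 24.603² + 3 = 605.33 + 3 = 608.3.
Round up.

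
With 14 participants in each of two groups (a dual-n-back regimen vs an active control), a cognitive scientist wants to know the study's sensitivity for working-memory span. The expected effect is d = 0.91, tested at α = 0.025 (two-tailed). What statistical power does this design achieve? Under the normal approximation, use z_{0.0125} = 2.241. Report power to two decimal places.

power ≈ 0.57

For two equal groups, power = Φ(d·√(n/2) − z_{α/2}).
d·√(n/2) = 0.91 × √(14/2) = 0.91 × 2.646 = 2.408.
z_β = 2.408 − 2.241 = 0.167.
Power = Φ(0.167) = 0.566.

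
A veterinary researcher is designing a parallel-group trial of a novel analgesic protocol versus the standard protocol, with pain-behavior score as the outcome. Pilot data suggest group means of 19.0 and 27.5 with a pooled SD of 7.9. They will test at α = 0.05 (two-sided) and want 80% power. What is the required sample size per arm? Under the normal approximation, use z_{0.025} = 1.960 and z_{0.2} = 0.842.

n = 14 per group

Cohen's d = |M₁ − M₂| / SD_pooled = |19.0 − 27.5| / 7.9 = 8.5 / 7.9 = 1.076.
For two independent groups with equal n: n = 2·((z_{α/2} + z_β) / d)².
z_{α/2} + z_β = 1.960 + 0.842 = 2.802.
n = 2 × (2.802 / 1.076)² = 2 × 2.604² = 2 × 6.78 = 13.6.
Round up to the next whole participant.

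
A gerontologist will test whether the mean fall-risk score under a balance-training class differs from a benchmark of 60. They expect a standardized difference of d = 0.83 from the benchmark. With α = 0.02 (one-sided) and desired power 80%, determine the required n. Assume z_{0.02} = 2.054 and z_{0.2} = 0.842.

For a one-sample test: n = ((z_{α} + z_β) / d)².
z_{α} + z_β = 2.054 + 0.842 = 2.896.
n = (2.896 / 0.83)² = 3.489² = 12.17.
Round up.

n = 13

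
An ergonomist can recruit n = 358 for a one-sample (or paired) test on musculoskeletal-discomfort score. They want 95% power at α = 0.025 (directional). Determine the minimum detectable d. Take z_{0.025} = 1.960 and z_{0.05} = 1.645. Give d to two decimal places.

d_min ≈ 0.19

For a single sample (or paired design) of n = 358: d_min = (z_{α} + z_β)/√n.
z-sum = 1.960 + 1.645 = 3.605.
d_min = 3.605 / √358 = 3.605 / 18.921 = 0.191.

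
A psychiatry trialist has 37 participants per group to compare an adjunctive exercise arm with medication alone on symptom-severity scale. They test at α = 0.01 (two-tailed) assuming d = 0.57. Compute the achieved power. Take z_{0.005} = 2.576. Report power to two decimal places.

For two equal groups, power = Φ(d·√(n/2) − z_{α/2}).
d·√(n/2) = 0.57 × √(37/2) = 0.57 × 4.301 = 2.452.
z_β = 2.452 − 2.576 = -0.124.
Power = Φ(-0.124) = 0.451.

power ≈ 0.45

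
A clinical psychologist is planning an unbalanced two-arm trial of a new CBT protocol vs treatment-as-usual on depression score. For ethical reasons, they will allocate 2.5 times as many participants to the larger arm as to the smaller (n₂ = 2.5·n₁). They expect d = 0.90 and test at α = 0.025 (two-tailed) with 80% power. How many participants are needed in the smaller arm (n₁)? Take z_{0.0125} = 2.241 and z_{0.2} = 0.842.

n₁ = 17

With allocation ratio k = n₂/n₁ = 2.5, Var(x̄₁−x̄₂) = σ²(1/n₁ + 1/(k·n₁)) = σ²·(k+1)/(k·n₁).
So n₁ = (1 + 1/k)·((z_{α/2} + z_β)/d)² = 1.400 × (3.083/0.90)².
n₁ = 1.400 × 11.73 = 16.4.
Round up: n₁ = 17, giving n₂ = ⌈2.5 × 17⌉ = ⌈42.5⌉ = 43.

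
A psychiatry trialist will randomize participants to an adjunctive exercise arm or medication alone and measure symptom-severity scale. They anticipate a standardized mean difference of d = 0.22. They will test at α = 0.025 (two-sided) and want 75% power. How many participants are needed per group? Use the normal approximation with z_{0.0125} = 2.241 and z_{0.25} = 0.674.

n = 352 per group

For two independent groups with equal n: n = 2·((z_{α/2} + z_β) / d)².
z_{α/2} + z_β = 2.241 + 0.674 = 2.915.
n = 2 × (2.915 / 0.22)² = 2 × 13.250² = 2 × 175.56 = 351.1.
Round up to the next whole participant.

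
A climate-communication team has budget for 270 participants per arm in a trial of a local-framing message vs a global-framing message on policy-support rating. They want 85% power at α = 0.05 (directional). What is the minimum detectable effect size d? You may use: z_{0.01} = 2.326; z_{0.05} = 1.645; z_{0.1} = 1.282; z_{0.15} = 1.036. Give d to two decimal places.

For two independent groups of n = 270 each: d_min = (z_{α} + z_β)·√(2/n).
z-sum = 1.645 + 1.036 = 2.681.
d_min = 2.681 × √(2/270) = 2.681 × 0.0861 = 0.231.

d_min ≈ 0.23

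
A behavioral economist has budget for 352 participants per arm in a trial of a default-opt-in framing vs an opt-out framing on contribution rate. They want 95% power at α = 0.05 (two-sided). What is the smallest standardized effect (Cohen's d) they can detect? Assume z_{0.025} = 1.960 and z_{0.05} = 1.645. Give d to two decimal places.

d_min ≈ 0.27

For two independent groups of n = 352 each: d_min = (z_{α/2} + z_β)·√(2/n).
z-sum = 1.960 + 1.645 = 3.605.
d_min = 3.605 × √(2/352) = 3.605 × 0.0754 = 0.272.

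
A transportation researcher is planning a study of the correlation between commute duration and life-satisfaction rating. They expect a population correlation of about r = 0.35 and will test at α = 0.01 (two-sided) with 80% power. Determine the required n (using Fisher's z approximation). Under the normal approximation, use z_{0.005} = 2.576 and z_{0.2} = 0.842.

Fisher's z: C = ½·ln((1+r)/(1−r)) = ½·ln(2.0769) = 0.3654.
n = ((z_{α/2} + z_β)/C)² + 3.
(2.576 + 0.842) / 0.3654 = 3.418 / 0.3654 = 9.354.
n = 9.354² + 3 = 87.50 + 3 = 90.5.
Round up.

n = 91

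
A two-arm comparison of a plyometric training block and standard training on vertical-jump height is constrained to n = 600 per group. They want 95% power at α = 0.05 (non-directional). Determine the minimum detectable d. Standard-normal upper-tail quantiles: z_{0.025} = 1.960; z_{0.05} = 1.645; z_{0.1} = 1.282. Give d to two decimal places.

d_min ≈ 0.21

For two independent groups of n = 600 each: d_min = (z_{α/2} + z_β)·√(2/n).
z-sum = 1.960 + 1.645 = 3.605.
d_min = 3.605 × √(2/600) = 3.605 × 0.0577 = 0.208.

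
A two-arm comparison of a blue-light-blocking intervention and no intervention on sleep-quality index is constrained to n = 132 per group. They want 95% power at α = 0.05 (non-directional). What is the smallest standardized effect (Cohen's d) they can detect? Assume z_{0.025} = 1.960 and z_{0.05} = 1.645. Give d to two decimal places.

d_min ≈ 0.44

For two independent groups of n = 132 each: d_min = (z_{α/2} + z_β)·√(2/n).
z-sum = 1.960 + 1.645 = 3.605.
d_min = 3.605 × √(2/132) = 3.605 × 0.1231 = 0.444.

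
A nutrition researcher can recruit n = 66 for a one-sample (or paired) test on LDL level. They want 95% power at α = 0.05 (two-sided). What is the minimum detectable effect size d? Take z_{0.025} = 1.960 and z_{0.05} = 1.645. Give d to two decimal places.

For a single sample (or paired design) of n = 66: d_min = (z_{α/2} + z_β)/√n.
z-sum = 1.960 + 1.645 = 3.605.
d_min = 3.605 / √66 = 3.605 / 8.124 = 0.444.

d_min ≈ 0.44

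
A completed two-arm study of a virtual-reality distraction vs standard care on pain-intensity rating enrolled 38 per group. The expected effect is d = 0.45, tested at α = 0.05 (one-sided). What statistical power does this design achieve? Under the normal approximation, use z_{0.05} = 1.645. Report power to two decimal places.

power ≈ 0.62

For two equal groups, power = Φ(d·√(n/2) − z_{α}).
d·√(n/2) = 0.45 × √(38/2) = 0.45 × 4.359 = 1.962.
z_β = 1.962 − 1.645 = 0.317.
Power = Φ(0.317) = 0.624.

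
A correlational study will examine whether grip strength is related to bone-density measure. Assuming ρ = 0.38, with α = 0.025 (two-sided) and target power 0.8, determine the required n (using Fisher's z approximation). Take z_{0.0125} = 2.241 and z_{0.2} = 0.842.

Fisher's z: C = ½·ln((1+r)/(1−r)) = ½·ln(2.2258) = 0.4001.
n = ((z_{α/2} + z_β)/C)² + 3.
(2.241 + 0.842) / 0.4001 = 3.083 / 0.4001 = 7.706.
n = 7.706² + 3 = 59.38 + 3 = 62.4.
Round up.

n = 63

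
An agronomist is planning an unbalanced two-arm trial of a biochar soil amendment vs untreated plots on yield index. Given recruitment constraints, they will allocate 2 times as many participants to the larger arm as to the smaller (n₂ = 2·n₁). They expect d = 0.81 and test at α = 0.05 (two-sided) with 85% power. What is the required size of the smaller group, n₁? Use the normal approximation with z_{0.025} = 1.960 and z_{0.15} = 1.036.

n₁ = 21

With allocation ratio k = n₂/n₁ = 2, Var(x̄₁−x̄₂) = σ²(1/n₁ + 1/(k·n₁)) = σ²·(k+1)/(k·n₁).
So n₁ = (1 + 1/k)·((z_{α/2} + z_β)/d)² = 1.500 × (2.996/0.81)².
n₁ = 1.500 × 13.68 = 20.5.
Round up: n₁ = 21, giving n₂ = 2 × 21 = 42.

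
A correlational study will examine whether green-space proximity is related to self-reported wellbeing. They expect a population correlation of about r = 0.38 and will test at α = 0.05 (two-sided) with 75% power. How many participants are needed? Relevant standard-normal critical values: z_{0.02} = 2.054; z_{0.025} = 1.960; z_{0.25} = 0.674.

n = 47

Fisher's z: C = ½·ln((1+r)/(1−r)) = ½·ln(2.2258) = 0.4001.
n = ((z_{α/2} + z_β)/C)² + 3.
(1.960 + 0.674) / 0.4001 = 2.634 / 0.4001 = 6.583.
n = 6.583² + 3 = 43.34 + 3 = 46.3.
Round up.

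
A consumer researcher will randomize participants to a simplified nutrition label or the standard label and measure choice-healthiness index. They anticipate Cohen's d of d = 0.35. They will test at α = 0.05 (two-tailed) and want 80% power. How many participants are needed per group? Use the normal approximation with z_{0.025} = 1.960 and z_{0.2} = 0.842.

For two independent groups with equal n: n = 2·((z_{α/2} + z_β) / d)².
z_{α/2} + z_β = 1.960 + 0.842 = 2.802.
n = 2 × (2.802 / 0.35)² = 2 × 8.006² = 2 × 64.09 = 128.2.
Round up to the next whole participant.

n = 129 per group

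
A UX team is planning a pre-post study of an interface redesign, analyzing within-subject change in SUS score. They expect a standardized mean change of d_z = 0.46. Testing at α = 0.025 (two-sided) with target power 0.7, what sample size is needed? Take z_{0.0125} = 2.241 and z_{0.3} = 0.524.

n = 37 pairs

For a paired (one-sample on differences) test: n = ((z_{α/2} + z_β) / d)².
z_{α/2} + z_β = 2.241 + 0.524 = 2.765.
n = (2.765 / 0.46)² = 6.011² = 36.13.
Round up.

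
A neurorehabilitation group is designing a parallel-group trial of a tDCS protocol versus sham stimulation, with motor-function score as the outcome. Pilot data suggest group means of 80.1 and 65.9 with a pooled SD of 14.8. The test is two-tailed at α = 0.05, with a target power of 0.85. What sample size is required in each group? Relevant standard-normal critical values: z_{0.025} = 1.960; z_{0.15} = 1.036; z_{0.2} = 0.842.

n = 20 per group

Cohen's d = |M₁ − M₂| / SD_pooled = |80.1 − 65.9| / 14.8 = 14.2 / 14.8 = 0.959.
For two independent groups with equal n: n = 2·((z_{α/2} + z_β) / d)².
z_{α/2} + z_β = 1.960 + 1.036 = 2.996.
n = 2 × (2.996 / 0.959)² = 2 × 3.124² = 2 × 9.76 = 19.5.
Round up to the next whole participant.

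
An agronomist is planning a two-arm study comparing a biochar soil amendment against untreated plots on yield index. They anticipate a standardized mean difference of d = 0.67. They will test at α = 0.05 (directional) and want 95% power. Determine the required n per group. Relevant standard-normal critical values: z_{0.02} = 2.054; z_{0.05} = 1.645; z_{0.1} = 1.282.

n = 49 per group

For two independent groups with equal n: n = 2·((z_{α} + z_β) / d)².
z_{α} + z_β = 1.645 + 1.645 = 3.290.
n = 2 × (3.290 / 0.67)² = 2 × 4.910² = 2 × 24.11 = 48.2.
Round up to the next whole participant.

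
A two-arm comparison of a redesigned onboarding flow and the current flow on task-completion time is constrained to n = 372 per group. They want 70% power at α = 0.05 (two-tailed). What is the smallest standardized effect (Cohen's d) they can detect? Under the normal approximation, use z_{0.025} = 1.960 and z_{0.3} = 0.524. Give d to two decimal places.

For two independent groups of n = 372 each: d_min = (z_{α/2} + z_β)·√(2/n).
z-sum = 1.960 + 0.524 = 2.484.
d_min = 2.484 × √(2/372) = 2.484 × 0.0733 = 0.182.

d_min ≈ 0.18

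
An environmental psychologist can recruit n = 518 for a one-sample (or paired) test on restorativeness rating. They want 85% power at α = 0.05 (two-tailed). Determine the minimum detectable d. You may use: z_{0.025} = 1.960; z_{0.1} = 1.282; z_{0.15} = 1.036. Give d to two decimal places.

For a single sample (or paired design) of n = 518: d_min = (z_{α/2} + z_β)/√n.
z-sum = 1.960 + 1.036 = 2.996.
d_min = 2.996 / √518 = 2.996 / 22.760 = 0.132.

d_min ≈ 0.13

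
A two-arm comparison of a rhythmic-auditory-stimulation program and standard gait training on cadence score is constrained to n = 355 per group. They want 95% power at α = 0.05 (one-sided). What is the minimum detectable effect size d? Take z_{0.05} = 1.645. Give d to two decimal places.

d_min ≈ 0.25

For two independent groups of n = 355 each: d_min = (z_{α} + z_β)·√(2/n).
z-sum = 1.645 + 1.645 = 3.290.
d_min = 3.290 × √(2/355) = 3.290 × 0.0751 = 0.247.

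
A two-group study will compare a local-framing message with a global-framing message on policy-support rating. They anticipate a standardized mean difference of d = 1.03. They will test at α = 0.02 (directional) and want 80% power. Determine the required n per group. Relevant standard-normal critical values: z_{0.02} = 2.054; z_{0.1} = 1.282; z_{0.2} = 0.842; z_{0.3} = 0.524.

n = 16 per group

For two independent groups with equal n: n = 2·((z_{α} + z_β) / d)².
z_{α} + z_β = 2.054 + 0.842 = 2.896.
n = 2 × (2.896 / 1.03)² = 2 × 2.812² = 2 × 7.91 = 15.8.
Round up to the next whole participant.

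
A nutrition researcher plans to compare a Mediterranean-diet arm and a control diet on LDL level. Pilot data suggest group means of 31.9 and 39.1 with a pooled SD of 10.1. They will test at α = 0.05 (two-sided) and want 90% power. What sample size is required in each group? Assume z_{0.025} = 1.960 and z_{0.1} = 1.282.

n = 42 per group

Cohen's d = |M₁ − M₂| / SD_pooled = |31.9 − 39.1| / 10.1 = 7.2 / 10.1 = 0.713.
For two independent groups with equal n: n = 2·((z_{α/2} + z_β) / d)².
z_{α/2} + z_β = 1.960 + 1.282 = 3.242.
n = 2 × (3.242 / 0.713)² = 2 × 4.547² = 2 × 20.68 = 41.4.
Round up to the next whole participant.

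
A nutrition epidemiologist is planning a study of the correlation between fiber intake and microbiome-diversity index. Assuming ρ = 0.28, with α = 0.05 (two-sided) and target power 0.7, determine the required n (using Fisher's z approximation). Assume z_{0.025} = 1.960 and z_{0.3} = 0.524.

n = 78

Fisher's z: C = ½·ln((1+r)/(1−r)) = ½·ln(1.7778) = 0.2877.
n = ((z_{α/2} + z_β)/C)² + 3.
(1.960 + 0.524) / 0.2877 = 2.484 / 0.2877 = 8.634.
n = 8.634² + 3 = 74.55 + 3 = 77.5.
Round up.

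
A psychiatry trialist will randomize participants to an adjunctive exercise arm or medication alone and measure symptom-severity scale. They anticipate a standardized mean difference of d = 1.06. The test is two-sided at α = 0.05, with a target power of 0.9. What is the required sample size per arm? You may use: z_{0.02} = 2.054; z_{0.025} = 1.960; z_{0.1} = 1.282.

For two independent groups with equal n: n = 2·((z_{α/2} + z_β) / d)².
z_{α/2} + z_β = 1.960 + 1.282 = 3.242.
n = 2 × (3.242 / 1.06)² = 2 × 3.058² = 2 × 9.35 = 18.7.
Round up to the next whole participant.

n = 19 per group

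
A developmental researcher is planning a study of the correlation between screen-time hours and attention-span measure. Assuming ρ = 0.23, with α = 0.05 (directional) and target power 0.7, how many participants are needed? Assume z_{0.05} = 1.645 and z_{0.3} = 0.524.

n = 89

Fisher's z: C = ½·ln((1+r)/(1−r)) = ½·ln(1.5974) = 0.2342.
n = ((z_{α} + z_β)/C)² + 3.
(1.645 + 0.524) / 0.2342 = 2.169 / 0.2342 = 9.261.
n = 9.261² + 3 = 85.77 + 3 = 88.8.
Round up.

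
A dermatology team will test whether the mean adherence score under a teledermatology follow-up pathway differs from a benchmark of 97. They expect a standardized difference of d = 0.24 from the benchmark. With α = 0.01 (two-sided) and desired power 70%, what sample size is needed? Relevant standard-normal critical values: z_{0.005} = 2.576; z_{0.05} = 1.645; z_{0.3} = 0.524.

For a one-sample test: n = ((z_{α/2} + z_β) / d)².
z_{α/2} + z_β = 2.576 + 0.524 = 3.100.
n = (3.100 / 0.24)² = 12.917² = 166.84.
Round up.

n = 167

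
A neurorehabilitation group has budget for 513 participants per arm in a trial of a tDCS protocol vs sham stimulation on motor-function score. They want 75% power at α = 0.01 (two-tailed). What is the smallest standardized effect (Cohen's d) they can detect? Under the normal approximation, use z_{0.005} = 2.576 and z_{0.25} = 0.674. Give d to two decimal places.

d_min ≈ 0.20

For two independent groups of n = 513 each: d_min = (z_{α/2} + z_β)·√(2/n).
z-sum = 2.576 + 0.674 = 3.250.
d_min = 3.250 × √(2/513) = 3.250 × 0.0624 = 0.203.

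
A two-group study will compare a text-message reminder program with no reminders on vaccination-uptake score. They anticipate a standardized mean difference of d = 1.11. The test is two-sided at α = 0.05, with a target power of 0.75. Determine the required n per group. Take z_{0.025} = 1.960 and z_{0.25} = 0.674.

n = 12 per group

For two independent groups with equal n: n = 2·((z_{α/2} + z_β) / d)².
z_{α/2} + z_β = 1.960 + 0.674 = 2.634.
n = 2 × (2.634 / 1.11)² = 2 × 2.373² = 2 × 5.63 = 11.3.
Round up to the next whole participant.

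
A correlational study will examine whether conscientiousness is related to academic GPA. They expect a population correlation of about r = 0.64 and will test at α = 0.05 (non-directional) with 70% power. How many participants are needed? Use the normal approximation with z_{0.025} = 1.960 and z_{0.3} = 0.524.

Fisher's z: C = ½·ln((1+r)/(1−r)) = ½·ln(4.5556) = 0.7582.
n = ((z_{α/2} + z_β)/C)² + 3.
(1.960 + 0.524) / 0.7582 = 2.484 / 0.7582 = 3.276.
n = 3.276² + 3 = 10.73 + 3 = 13.7.
Round up.

n = 14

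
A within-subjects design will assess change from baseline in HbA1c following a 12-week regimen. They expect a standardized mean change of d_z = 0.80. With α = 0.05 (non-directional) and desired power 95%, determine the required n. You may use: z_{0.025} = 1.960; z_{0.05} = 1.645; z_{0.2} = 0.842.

For a paired (one-sample on differences) test: n = ((z_{α/2} + z_β) / d)².
z_{α/2} + z_β = 1.960 + 1.645 = 3.605.
n = (3.605 / 0.80)² = 4.506² = 20.31.
Round up.

n = 21 pairs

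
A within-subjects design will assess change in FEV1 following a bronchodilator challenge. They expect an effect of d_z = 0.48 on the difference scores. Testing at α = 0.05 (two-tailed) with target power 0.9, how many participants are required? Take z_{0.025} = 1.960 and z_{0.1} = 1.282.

For a paired (one-sample on differences) test: n = ((z_{α/2} + z_β) / d)².
z_{α/2} + z_β = 1.960 + 1.282 = 3.242.
n = (3.242 / 0.48)² = 6.754² = 45.62.
Round up.

n = 46 pairs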